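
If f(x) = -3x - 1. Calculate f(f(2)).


f(2) = -7
f(-7) = 20

20


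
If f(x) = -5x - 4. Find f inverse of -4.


Solve -5x - 4 = -4
x = (-4 + 4) / (-5) = 0

0


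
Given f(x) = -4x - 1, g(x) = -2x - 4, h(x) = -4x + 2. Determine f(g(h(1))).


h(1) = -2
g(-2) = 0
f(0) = -1

-1


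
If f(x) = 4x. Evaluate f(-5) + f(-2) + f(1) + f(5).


-4


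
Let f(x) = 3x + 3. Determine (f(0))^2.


f(0) = 3
(3)^2 = 9

9


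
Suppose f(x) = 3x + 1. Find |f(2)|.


f(2) = 7
|7| = 7

7


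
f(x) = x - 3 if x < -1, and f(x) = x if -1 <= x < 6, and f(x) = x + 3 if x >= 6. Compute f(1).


1 satisfies -1 <= x < 6
f(1) = 1

1


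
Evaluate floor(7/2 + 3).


7/2 = 3.5
3.5 + 3 = 6.5
floor(6.5) = 6

6


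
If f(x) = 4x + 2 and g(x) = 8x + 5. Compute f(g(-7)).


-202


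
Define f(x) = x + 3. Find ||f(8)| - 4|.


7


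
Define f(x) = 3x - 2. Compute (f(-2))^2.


f(-2) = -8
(-8)^2 = 64

64


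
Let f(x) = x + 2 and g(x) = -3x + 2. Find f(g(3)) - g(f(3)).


f(g(3)) = -5
g(f(3)) = -13
Difference = 8

8


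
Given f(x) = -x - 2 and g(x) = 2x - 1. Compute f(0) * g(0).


f(0) = -2
g(0) = -1
Product = 2

2


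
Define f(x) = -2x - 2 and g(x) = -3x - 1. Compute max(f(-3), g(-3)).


8


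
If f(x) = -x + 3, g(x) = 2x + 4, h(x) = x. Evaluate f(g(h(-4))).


h(-4) = -4
g(-4) = -4
f(-4) = 7

7


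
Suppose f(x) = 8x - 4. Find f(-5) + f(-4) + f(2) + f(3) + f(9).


f(-5) = -44
f(-4) = -36
f(2) = 12
f(3) = 20
f(9) = 68
Sum = 20

20


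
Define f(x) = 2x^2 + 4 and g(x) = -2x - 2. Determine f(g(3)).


g(3) = -8
f(-8) = 2*(-8)^2 + 4 = 132

132


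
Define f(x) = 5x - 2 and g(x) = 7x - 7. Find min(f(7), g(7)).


f(7) = 33
g(7) = 42
min = 33

33


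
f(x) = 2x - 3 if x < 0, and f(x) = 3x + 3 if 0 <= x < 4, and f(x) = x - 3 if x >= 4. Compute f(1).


1 satisfies 0 <= x < 4
f(1) = 6

6


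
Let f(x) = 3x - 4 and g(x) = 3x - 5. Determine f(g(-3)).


g(-3) = -14
f(-14) = -46

-46


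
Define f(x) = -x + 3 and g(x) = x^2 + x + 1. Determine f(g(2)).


g(2) = 7
f(7) = -4

-4


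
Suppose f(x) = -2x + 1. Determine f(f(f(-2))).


19


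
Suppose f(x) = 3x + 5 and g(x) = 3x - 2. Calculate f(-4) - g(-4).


f(-4) = -7
g(-4) = -14
Difference = 7

7


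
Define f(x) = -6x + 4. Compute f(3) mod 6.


f(3) = -14
-14 mod 6 = 4

4


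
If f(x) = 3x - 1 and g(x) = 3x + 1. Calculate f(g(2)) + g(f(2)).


f(g(2)) = 20
g(f(2)) = 16
Sum = 36

36


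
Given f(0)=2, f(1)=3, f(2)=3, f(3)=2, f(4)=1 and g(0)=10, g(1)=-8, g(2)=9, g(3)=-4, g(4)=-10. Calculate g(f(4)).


f(4) = 1
g(1) = -8

-8


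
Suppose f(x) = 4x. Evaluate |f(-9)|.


36


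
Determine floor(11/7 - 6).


11/7 = 1.5714
1.5714 - 6 = -4.4286
floor(-4.4286) = -5

-5


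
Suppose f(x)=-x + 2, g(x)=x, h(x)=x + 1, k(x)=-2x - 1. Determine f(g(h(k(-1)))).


k(-1) = 1
h(1) = 2
g(2) = 2
f(2) = 0

0


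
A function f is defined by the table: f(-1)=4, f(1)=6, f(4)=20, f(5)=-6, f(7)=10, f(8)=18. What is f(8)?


Reading from the table at x = 8

18


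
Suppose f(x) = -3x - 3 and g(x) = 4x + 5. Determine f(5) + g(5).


f(5) = -18
g(5) = 25
Sum = 7

7


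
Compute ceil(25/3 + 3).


25/3 = 8.3333
8.3333 + 3 = 11.3333
ceil(11.3333) = 12

12


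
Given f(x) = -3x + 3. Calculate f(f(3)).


f(3) = -6
f(-6) = 21

21


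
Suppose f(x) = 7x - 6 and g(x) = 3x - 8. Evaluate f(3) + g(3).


f(3) = 15
g(3) = 1
Sum = 16

16


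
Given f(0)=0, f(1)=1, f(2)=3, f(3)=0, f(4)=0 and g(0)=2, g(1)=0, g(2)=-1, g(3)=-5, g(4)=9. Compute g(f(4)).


2


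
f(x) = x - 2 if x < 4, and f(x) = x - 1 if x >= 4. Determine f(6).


5


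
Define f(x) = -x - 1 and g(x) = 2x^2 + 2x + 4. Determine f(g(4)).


g(4) = 44
f(44) = -45

-45


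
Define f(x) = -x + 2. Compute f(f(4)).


f(4) = -2
f(-2) = 4

4


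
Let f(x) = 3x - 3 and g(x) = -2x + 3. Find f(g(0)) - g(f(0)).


f(g(0)) = 6
g(f(0)) = 9
Difference = -3

-3


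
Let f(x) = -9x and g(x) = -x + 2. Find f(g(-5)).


g(-5) = 7
f(7) = -63

-63


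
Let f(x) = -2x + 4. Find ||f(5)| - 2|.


f(5) = -6
|-6| = 6
|6 - 2| = 4

4


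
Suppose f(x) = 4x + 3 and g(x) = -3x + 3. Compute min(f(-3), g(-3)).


-9


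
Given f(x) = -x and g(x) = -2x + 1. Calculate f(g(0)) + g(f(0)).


f(g(0)) = -1
g(f(0)) = 1
Sum = 0

0


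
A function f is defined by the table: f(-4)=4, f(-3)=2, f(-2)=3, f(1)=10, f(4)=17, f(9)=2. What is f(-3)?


Reading from the table at x = -3

2


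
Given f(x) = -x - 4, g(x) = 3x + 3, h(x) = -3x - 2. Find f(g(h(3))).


26


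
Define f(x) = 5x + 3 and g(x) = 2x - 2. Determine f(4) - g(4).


17


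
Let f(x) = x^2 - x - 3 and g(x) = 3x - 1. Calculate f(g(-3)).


g(-3) = -10
f(-10) = 1*(-10)^2 - 1*(-10) - 3 = 107

107


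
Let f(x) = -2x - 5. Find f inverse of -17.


Solve -2x - 5 = -17
x = (-17 + 5) / (-2) = 6

6


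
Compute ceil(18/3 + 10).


18/3 = 6
6 + 10 = 16
ceil(16) = 16

16


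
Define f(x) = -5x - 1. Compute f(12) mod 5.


f(12) = -61
-61 mod 5 = 4

4


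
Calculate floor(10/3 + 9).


10/3 = 3.3333
3.3333 + 9 = 12.3333
floor(12.3333) = 12

12


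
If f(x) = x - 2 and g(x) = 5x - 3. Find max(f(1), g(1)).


f(1) = -1
g(1) = 2
max = 2

2


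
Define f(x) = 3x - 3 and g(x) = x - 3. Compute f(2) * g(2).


-3


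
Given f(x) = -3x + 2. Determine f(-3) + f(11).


f(-3) = 11
f(11) = -31
Sum = -20

-20


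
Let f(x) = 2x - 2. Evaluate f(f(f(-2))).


-30


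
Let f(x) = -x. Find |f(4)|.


f(4) = -4
|-4| = 4

4


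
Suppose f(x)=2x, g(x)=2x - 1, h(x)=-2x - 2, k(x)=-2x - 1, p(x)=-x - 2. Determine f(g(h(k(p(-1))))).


p(-1) = -1
k(-1) = 1
h(1) = -4
g(-4) = -9
f(-9) = -18

-18


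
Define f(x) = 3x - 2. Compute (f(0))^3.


f(0) = -2
(-2)^3 = -8

-8


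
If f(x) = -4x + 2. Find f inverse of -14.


Solve -4x + 2 = -14
x = (-14 - 2) / (-4) = 4

4


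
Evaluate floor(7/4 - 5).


7/4 = 1.75
1.75 - 5 = -3.25
floor(-3.25) = -4

-4


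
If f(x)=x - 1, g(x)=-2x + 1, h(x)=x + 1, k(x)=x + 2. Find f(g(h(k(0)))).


k(0) = 2
h(2) = 3
g(3) = -5
f(-5) = -6

-6


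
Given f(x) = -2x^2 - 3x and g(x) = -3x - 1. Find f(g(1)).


g(1) = -4
f(-4) = (-2)*(-4)^2 - 3*(-4) = -20

-20


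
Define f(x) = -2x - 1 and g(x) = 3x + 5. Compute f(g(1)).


g(1) = 8
f(8) = -17

-17


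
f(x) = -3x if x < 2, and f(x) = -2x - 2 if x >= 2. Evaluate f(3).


3 satisfies x >= 2
f(3) = -8

-8


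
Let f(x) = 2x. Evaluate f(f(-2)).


-8


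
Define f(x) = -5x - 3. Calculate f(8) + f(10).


f(8) = -43
f(10) = -53
Sum = -96

-96


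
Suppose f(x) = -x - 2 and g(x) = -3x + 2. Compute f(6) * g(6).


128


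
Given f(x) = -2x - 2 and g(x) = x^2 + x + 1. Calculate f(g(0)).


g(0) = 1
f(1) = -4

-4


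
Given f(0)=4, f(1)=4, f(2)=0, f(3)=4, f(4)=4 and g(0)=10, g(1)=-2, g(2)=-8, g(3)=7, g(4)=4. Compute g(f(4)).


4


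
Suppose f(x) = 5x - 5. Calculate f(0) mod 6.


f(0) = -5
-5 mod 6 = 1

1


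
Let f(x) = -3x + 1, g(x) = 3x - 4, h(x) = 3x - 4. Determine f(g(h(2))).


h(2) = 2
g(2) = 2
f(2) = -5

-5


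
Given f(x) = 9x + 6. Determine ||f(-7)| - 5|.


f(-7) = -57
|-57| = 57
|57 - 5| = 52

52


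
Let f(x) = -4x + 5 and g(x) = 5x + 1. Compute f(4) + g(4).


f(4) = -11
g(4) = 21
Sum = 10

10


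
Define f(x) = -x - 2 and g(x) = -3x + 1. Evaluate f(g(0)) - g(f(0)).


f(g(0)) = -3
g(f(0)) = 7
Difference = -10

-10


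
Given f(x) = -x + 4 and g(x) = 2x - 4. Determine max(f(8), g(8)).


f(8) = -4
g(8) = 12
max = 12

12


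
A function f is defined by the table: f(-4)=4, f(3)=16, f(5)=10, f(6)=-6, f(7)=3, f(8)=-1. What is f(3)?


Reading from the table at x = 3

16


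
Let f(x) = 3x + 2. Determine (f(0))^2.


f(0) = 2
(2)^2 = 4

4


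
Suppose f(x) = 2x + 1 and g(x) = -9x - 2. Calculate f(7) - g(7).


f(7) = 15
g(7) = -65
Difference = 80

80


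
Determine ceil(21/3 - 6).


21/3 = 7
7 - 6 = 1
ceil(1) = 1

1


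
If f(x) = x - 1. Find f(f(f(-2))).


f(-2) = -3
f(-3) = -4
f(-4) = -5

-5


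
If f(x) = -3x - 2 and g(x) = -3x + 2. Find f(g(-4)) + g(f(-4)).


f(g(-4)) = -44
g(f(-4)) = -28
Sum = -72

-72


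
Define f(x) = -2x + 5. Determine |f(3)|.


f(3) = -1
|-1| = 1

1


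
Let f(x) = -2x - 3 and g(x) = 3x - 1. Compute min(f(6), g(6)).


f(6) = -15
g(6) = 17
min = -15

-15


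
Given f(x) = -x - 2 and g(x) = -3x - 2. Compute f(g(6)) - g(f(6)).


f(g(6)) = 18
g(f(6)) = 22
Difference = -4

-4


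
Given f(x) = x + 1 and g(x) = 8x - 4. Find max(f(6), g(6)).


f(6) = 7
g(6) = 44
max = 44

44


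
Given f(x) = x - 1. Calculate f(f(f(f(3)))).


-1


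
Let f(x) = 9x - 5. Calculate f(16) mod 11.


f(16) = 139
139 mod 11 = 7

7


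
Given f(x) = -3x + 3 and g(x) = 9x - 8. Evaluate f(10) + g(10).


f(10) = -27
g(10) = 82
Sum = 55

55


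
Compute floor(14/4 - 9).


14/4 = 3.5
3.5 - 9 = -5.5
floor(-5.5) = -6

-6


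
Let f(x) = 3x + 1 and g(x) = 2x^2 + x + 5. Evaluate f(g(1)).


g(1) = 8
f(8) = 25

25


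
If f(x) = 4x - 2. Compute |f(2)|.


f(2) = 6
|6| = 6

6


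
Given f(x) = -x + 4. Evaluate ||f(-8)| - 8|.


4


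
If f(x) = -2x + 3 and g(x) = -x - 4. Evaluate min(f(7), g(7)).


f(7) = -11
g(7) = -11
min = -11

-11


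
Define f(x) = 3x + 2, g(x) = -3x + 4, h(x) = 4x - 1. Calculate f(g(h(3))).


h(3) = 11
g(11) = -29
f(-29) = -85

-85


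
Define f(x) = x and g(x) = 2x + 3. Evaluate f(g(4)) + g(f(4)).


f(g(4)) = 11
g(f(4)) = 11
Sum = 22

22


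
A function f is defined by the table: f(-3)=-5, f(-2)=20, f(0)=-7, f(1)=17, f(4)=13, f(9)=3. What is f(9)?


Reading from the table at x = 9

3


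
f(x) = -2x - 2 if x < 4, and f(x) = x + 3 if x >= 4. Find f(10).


10 satisfies x >= 4
f(10) = 13

13


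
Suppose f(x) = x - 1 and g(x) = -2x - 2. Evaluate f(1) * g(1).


f(1) = 0
g(1) = -4
Product = 0

0


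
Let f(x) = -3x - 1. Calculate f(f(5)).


f(5) = -16
f(-16) = 47

47


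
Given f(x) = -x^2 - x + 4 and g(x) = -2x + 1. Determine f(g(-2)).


g(-2) = 5
f(5) = (-1)*(5)^2 - 1*(5) + 4 = -26

-26


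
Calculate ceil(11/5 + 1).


4


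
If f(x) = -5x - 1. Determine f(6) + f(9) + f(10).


f(6) = -31
f(9) = -46
f(10) = -51
Sum = -128

-128


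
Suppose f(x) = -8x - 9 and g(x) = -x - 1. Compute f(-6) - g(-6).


34


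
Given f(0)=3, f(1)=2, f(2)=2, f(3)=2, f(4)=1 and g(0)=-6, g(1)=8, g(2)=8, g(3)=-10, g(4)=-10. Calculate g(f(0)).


-10


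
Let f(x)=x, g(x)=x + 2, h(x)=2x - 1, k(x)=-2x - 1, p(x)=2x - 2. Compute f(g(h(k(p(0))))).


p(0) = -2
k(-2) = 3
h(3) = 5
g(5) = 7
f(7) = 7

7


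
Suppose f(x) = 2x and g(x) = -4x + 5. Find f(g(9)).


g(9) = -31
f(-31) = -62

-62


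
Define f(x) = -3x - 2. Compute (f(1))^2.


f(1) = -5
(-5)^2 = 25

25


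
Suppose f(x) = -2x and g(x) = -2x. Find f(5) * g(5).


100


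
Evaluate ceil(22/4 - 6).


22/4 = 5.5
5.5 - 6 = -0.5
ceil(-0.5) = 0

0


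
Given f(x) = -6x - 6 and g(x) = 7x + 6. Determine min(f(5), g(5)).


f(5) = -36
g(5) = 41
min = -36

-36


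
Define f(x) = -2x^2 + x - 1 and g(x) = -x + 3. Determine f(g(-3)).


g(-3) = 6
f(6) = (-2)*(6)^2 + 1*(6) - 1 = -67

-67


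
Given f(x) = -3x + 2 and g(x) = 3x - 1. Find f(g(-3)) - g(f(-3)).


f(g(-3)) = 32
g(f(-3)) = 32
Difference = 0

0


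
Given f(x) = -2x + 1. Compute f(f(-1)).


f(-1) = 3
f(3) = -5

-5


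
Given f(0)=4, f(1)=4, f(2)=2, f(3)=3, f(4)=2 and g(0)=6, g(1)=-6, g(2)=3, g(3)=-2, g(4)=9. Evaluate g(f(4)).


f(4) = 2
g(2) = 3

3


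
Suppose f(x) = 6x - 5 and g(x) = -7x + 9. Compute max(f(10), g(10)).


f(10) = 55
g(10) = -61
max = 55

55


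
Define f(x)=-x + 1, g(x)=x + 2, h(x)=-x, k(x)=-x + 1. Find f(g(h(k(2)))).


k(2) = -1
h(-1) = 1
g(1) = 3
f(3) = -2

-2


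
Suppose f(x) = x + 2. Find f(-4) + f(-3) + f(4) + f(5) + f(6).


f(-4) = -2
f(-3) = -1
f(4) = 6
f(5) = 7
f(6) = 8
Sum = 18

18


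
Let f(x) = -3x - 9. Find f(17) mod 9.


f(17) = -60
-60 mod 9 = 3

3


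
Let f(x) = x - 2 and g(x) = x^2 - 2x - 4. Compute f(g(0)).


g(0) = -4
f(-4) = -6

-6


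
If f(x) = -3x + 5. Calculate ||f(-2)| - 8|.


f(-2) = 11
|11| = 11
|11 - 8| = 3

3


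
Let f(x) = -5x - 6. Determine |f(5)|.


31


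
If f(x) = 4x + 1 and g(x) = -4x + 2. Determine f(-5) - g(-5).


-41


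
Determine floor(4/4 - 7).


-6


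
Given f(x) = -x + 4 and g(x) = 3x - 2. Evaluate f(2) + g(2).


f(2) = 2
g(2) = 4
Sum = 6

6


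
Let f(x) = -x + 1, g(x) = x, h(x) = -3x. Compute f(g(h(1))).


h(1) = -3
g(-3) = -3
f(-3) = 4

4


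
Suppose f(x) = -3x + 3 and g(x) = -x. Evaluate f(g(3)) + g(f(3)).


18


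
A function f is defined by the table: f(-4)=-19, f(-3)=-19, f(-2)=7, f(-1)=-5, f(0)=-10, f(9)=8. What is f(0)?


Reading from the table at x = 0

-10


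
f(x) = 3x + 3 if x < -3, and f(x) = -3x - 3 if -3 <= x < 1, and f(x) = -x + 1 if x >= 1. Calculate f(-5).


-5 satisfies x < -3
f(-5) = -12

-12


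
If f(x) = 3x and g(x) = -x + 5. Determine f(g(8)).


g(8) = -3
f(-3) = -9

-9


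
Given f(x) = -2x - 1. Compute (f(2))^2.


25


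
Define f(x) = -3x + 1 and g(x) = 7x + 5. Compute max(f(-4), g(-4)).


f(-4) = 13
g(-4) = -23
max = 13

13


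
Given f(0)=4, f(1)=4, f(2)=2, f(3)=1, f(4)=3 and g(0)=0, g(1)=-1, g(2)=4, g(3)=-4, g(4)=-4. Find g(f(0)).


f(0) = 4
g(4) = -4

-4


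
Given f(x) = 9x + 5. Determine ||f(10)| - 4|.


91


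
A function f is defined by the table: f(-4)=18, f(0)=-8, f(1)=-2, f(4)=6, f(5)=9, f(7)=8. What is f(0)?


Reading from the table at x = 0

-8


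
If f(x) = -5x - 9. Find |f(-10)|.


f(-10) = 41
|41| = 41

41


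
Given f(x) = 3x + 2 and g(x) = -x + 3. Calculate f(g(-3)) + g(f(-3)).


30


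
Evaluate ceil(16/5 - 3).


16/5 = 3.2
3.2 - 3 = 0.2
ceil(0.2) = 1

1


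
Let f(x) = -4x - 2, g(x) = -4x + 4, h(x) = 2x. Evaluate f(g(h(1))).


h(1) = 2
g(2) = -4
f(-4) = 14

14


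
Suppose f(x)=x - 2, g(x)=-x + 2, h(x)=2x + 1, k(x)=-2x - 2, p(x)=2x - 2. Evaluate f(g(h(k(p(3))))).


p(3) = 4
k(4) = -10
h(-10) = -19
g(-19) = 21
f(21) = 19

19


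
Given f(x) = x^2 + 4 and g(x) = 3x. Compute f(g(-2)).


g(-2) = -6
f(-6) = 1*(-6)^2 + 4 = 40

40


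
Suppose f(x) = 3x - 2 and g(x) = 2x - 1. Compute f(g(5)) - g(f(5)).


f(g(5)) = 25
g(f(5)) = 25
Difference = 0

0


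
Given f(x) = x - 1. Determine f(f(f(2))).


f(2) = 1
f(1) = 0
f(0) = -1

-1


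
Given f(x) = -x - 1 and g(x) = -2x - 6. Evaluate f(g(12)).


g(12) = -30
f(-30) = 29

29


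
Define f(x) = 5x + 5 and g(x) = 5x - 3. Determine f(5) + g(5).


f(5) = 30
g(5) = 22
Sum = 52

52


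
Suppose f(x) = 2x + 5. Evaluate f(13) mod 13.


f(13) = 31
31 mod 13 = 5

5


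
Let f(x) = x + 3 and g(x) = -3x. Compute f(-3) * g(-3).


0


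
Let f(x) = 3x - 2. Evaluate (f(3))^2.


f(3) = 7
(7)^2 = 49

49


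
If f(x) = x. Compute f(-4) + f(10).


f(-4) = -4
f(10) = 10
Sum = 6

6


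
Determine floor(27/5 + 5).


10


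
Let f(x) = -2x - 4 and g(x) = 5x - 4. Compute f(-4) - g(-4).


f(-4) = 4
g(-4) = -24
Difference = 28

28


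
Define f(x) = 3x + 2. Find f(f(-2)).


-10


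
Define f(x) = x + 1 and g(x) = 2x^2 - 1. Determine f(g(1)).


g(1) = 1
f(1) = 2

2


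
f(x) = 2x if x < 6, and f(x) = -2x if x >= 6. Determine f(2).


4


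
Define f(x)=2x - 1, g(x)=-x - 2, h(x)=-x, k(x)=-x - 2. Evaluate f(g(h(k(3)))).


k(3) = -5
h(-5) = 5
g(5) = -7
f(-7) = -15

-15


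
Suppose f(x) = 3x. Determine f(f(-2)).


f(-2) = -6
f(-6) = -18

-18


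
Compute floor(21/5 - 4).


21/5 = 4.2
4.2 - 4 = 0.2
floor(0.2) = 0

0


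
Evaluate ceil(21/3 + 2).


21/3 = 7
7 + 2 = 9
ceil(9) = 9

9


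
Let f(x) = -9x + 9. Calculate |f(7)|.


f(7) = -54
|-54| = 54

54


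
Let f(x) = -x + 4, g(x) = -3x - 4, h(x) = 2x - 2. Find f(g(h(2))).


h(2) = 2
g(2) = -10
f(-10) = 14

14


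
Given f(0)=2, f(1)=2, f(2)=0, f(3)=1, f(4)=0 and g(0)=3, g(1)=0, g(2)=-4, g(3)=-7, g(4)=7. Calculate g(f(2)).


f(2) = 0
g(0) = 3

3


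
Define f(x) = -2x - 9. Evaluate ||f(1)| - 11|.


0


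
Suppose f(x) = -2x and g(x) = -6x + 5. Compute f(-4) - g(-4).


-21


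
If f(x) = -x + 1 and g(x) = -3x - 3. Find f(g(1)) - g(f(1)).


f(g(1)) = 7
g(f(1)) = -3
Difference = 10

10


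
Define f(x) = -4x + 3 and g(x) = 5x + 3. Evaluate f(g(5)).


g(5) = 28
f(28) = -109

-109


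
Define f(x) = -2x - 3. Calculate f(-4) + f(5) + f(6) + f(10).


f(-4) = 5
f(5) = -13
f(6) = -15
f(10) = -23
Sum = -46

-46


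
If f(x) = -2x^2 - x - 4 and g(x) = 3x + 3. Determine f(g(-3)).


g(-3) = -6
f(-6) = (-2)*(-6)^2 - 1*(-6) - 4 = -70

-70


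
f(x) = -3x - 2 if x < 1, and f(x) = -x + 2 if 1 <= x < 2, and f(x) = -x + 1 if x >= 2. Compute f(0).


0 satisfies x < 1
f(0) = -2

-2


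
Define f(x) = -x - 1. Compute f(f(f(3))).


f(3) = -4
f(-4) = 3
f(3) = -4

-4


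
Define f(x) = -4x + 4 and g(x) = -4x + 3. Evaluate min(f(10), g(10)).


f(10) = -36
g(10) = -37
min = -37

-37


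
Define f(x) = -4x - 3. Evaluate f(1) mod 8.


f(1) = -7
-7 mod 8 = 1

1


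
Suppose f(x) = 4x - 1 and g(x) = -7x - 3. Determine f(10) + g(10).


f(10) = 39
g(10) = -73
Sum = -34

-34


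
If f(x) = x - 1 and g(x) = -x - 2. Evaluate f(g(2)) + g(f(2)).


f(g(2)) = -5
g(f(2)) = -3
Sum = -8

-8


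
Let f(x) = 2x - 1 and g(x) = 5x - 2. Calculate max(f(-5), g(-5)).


f(-5) = -11
g(-5) = -27
max = -11

-11


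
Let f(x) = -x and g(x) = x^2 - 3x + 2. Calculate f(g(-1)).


g(-1) = 6
f(6) = -6

-6


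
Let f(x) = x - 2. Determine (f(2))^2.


f(2) = 0
(0)^2 = 0

0


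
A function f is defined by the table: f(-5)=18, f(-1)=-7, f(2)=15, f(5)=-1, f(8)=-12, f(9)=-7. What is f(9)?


Reading from the table at x = 9

-7


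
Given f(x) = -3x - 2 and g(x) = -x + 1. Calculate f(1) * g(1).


f(1) = -5
g(1) = 0
Product = 0

0


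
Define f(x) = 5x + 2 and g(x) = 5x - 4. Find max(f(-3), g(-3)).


f(-3) = -13
g(-3) = -19
max = -13

-13


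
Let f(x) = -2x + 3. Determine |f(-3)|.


f(-3) = 9
|9| = 9

9


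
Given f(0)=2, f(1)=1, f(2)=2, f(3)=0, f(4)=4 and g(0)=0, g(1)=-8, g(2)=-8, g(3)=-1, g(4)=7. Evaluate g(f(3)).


f(3) = 0
g(0) = 0

0


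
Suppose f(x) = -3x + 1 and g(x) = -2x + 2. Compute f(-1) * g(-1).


f(-1) = 4
g(-1) = 4
Product = 16

16


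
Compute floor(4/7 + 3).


4/7 = 0.5714
0.5714 + 3 = 3.5714
floor(3.5714) = 3

3


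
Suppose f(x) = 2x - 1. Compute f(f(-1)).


f(-1) = -3
f(-3) = -7

-7


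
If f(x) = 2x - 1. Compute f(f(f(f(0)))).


f(0) = -1
f(-1) = -3
f(-3) = -7
f(-7) = -15

-15


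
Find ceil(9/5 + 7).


9/5 = 1.8
1.8 + 7 = 8.8
ceil(8.8) = 9

9


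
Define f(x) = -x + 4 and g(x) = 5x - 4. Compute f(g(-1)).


g(-1) = -9
f(-9) = 13

13


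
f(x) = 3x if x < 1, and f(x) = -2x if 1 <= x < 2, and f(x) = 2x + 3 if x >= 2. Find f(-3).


-3 satisfies x < 1
f(-3) = -9

-9


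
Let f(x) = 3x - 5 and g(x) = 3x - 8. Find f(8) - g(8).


f(8) = 19
g(8) = 16
Difference = 3

3


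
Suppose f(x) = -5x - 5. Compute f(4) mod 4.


f(4) = -25
-25 mod 4 = 3

3


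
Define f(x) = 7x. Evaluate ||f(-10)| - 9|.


61


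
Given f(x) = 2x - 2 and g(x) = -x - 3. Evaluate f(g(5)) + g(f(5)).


f(g(5)) = -18
g(f(5)) = -11
Sum = -29

-29


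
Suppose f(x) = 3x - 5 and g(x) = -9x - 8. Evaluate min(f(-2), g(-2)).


f(-2) = -11
g(-2) = 10
min = -11

-11


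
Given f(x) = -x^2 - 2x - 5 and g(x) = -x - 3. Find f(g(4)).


-40


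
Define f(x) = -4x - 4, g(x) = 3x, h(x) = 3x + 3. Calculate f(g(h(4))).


h(4) = 15
g(15) = 45
f(45) = -184

-184


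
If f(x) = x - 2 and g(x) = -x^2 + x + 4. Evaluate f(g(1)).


2


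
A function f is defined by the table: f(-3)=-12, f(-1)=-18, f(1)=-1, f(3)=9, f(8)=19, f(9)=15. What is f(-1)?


-18


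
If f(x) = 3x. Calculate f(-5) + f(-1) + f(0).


f(-5) = -15
f(-1) = -3
f(0) = 0
Sum = -18

-18


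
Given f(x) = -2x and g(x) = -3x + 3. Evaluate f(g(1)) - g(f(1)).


f(g(1)) = 0
g(f(1)) = 9
Difference = -9

-9


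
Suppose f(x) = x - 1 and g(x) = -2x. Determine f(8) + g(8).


f(8) = 7
g(8) = -16
Sum = -9

-9


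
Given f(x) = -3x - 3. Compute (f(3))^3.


f(3) = -12
(-12)^3 = -1728

-1728


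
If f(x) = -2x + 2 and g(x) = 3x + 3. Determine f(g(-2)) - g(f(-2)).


f(g(-2)) = 8
g(f(-2)) = 21
Difference = -13

-13


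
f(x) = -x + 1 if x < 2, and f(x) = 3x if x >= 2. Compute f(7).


7 satisfies x >= 2
f(7) = 21

21


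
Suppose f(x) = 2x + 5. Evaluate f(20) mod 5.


f(20) = 45
45 mod 5 = 0

0


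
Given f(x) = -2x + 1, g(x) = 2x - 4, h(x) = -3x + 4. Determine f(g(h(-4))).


h(-4) = 16
g(16) = 28
f(28) = -55

-55


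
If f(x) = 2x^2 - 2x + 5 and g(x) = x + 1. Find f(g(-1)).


g(-1) = 0
f(0) = 2*(0)^2 - 2*(0) + 5 = 5

5


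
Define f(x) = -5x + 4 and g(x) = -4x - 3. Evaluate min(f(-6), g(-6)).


21


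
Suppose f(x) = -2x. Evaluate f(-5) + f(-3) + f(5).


f(-5) = 10
f(-3) = 6
f(5) = -10
Sum = 6

6


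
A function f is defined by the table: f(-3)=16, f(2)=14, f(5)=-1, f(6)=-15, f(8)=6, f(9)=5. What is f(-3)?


Reading from the table at x = -3

16


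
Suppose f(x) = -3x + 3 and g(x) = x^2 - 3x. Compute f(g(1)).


g(1) = -2
f(-2) = 9

9


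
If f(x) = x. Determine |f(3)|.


f(3) = 3
|3| = 3

3


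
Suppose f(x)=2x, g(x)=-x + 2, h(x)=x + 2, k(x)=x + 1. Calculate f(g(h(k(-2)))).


2


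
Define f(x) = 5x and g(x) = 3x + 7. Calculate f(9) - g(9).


f(9) = 45
g(9) = 34
Difference = 11

11


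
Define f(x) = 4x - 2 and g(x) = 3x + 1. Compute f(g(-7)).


g(-7) = -20
f(-20) = -82

-82


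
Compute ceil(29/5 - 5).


29/5 = 5.8
5.8 - 5 = 0.8
ceil(0.8) = 1

1


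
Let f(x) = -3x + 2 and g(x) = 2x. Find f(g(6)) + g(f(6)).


f(g(6)) = -34
g(f(6)) = -32
Sum = -66

-66


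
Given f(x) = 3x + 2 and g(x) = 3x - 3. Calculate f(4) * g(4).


f(4) = 14
g(4) = 9
Product = 126

126


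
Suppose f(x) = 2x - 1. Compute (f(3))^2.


f(3) = 5
(5)^2 = 25

25


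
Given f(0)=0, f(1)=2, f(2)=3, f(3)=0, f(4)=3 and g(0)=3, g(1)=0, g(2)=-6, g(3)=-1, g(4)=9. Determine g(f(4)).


f(4) = 3
g(3) = -1

-1


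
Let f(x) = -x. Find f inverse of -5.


Solve -x = -5
x = (-5) / (-1) = 5

5


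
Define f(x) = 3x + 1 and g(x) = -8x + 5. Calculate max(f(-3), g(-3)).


29


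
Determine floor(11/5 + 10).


11/5 = 2.2
2.2 + 10 = 12.2
floor(12.2) = 12

12


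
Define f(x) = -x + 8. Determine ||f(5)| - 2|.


f(5) = 3
|3| = 3
|3 - 2| = 1

1


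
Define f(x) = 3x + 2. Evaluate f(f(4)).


f(4) = 14
f(14) = 44

44


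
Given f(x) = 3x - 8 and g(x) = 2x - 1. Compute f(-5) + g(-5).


f(-5) = -23
g(-5) = -11
Sum = -34

-34


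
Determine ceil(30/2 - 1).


30/2 = 15
15 - 1 = 14
ceil(14) = 14

14


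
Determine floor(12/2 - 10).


12/2 = 6
6 - 10 = -4
floor(-4) = -4

-4


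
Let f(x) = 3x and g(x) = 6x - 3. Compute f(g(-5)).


g(-5) = -33
f(-33) = -99

-99


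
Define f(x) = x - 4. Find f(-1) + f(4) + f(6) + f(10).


f(-1) = -5
f(4) = 0
f(6) = 2
f(10) = 6
Sum = 3

3


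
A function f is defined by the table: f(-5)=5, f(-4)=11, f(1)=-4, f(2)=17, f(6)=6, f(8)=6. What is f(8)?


Reading from the table at x = 8

6


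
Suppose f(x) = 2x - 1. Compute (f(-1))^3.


f(-1) = -3
(-3)^3 = -27

-27


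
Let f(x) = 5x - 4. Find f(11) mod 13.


f(11) = 51
51 mod 13 = 12

12


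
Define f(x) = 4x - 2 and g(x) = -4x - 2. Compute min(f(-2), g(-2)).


f(-2) = -10
g(-2) = 6
min = -10

-10


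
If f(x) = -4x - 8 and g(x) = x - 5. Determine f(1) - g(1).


f(1) = -12
g(1) = -4
Difference = -8

-8


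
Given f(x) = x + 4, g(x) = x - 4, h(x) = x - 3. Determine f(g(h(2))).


-1


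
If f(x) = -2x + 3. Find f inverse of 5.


Solve -2x + 3 = 5
x = (5 - 3) / (-2) = -1

-1


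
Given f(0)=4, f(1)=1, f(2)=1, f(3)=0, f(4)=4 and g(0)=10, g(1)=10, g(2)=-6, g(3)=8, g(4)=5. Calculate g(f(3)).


f(3) = 0
g(0) = 10

10


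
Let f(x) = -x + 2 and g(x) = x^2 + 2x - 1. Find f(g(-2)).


g(-2) = -1
f(-1) = 3

3


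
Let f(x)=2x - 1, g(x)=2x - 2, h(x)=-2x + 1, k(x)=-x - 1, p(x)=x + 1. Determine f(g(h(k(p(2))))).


p(2) = 3
k(3) = -4
h(-4) = 9
g(9) = 16
f(16) = 31

31


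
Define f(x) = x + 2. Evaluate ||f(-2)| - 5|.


f(-2) = 0
|0| = 0
|0 - 5| = 5

5


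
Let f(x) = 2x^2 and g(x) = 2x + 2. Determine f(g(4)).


g(4) = 10
f(10) = 2*(10)^2 = 200

200


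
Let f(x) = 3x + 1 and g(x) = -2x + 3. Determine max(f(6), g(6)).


f(6) = 19
g(6) = -9
max = 19

19


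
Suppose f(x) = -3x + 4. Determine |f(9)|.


f(9) = -23
|-23| = 23

23


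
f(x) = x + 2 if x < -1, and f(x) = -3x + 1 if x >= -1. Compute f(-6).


-6 satisfies x < -1
f(-6) = -4

-4


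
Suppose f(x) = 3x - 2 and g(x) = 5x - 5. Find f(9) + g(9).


f(9) = 25
g(9) = 40
Sum = 65

65


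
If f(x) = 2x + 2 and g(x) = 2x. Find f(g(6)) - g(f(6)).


f(g(6)) = 26
g(f(6)) = 28
Difference = -2

-2


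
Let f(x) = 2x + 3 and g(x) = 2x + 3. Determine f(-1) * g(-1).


1


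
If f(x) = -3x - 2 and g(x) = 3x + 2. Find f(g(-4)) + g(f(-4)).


f(g(-4)) = 28
g(f(-4)) = 32
Sum = 60

60


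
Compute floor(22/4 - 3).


2


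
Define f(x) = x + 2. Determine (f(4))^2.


f(4) = 6
(6)^2 = 36

36


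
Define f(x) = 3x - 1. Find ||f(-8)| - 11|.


f(-8) = -25
|-25| = 25
|25 - 11| = 14

14


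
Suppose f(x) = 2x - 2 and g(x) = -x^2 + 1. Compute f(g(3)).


g(3) = -8
f(-8) = -18

-18


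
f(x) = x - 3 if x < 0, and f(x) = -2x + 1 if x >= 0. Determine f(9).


-17


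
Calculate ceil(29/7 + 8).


29/7 = 4.1429
4.1429 + 8 = 12.1429
ceil(12.1429) = 13

13


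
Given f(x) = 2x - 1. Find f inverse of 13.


Solve 2x - 1 = 13
x = (13 + 1) / 2 = 7

7


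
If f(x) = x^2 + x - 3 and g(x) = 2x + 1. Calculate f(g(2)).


g(2) = 5
f(5) = 1*(5)^2 + 1*(5) - 3 = 27

27


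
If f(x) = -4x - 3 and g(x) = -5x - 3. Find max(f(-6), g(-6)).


f(-6) = 21
g(-6) = 27
max = 27

27


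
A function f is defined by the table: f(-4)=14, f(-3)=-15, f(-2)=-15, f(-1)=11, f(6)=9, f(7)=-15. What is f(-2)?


Reading from the table at x = -2

-15


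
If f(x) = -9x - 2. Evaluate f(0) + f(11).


-103


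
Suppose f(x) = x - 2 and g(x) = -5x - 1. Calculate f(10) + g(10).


f(10) = 8
g(10) = -51
Sum = -43

-43


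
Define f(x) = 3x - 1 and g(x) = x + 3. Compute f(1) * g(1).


f(1) = 2
g(1) = 4
Product = 8

8


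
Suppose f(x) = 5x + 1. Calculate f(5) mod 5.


f(5) = 26
26 mod 5 = 1

1


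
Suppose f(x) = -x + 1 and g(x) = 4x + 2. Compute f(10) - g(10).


f(10) = -9
g(10) = 42
Difference = -51

-51


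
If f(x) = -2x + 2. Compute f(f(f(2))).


f(2) = -2
f(-2) = 6
f(6) = -10

-10


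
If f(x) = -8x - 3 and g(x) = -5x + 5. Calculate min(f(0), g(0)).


f(0) = -3
g(0) = 5
min = -3

-3


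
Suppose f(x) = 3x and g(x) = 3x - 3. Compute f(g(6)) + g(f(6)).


f(g(6)) = 45
g(f(6)) = 51
Sum = 96

96


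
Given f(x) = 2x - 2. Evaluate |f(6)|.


10


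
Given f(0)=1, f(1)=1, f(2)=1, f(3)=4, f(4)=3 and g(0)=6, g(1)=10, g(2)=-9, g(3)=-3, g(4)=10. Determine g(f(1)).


10


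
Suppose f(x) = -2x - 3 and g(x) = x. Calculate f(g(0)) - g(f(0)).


0


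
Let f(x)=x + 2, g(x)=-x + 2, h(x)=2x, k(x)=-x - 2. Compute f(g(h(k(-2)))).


k(-2) = 0
h(0) = 0
g(0) = 2
f(2) = 4

4


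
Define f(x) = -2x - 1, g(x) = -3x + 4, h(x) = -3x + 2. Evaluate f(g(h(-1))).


h(-1) = 5
g(5) = -11
f(-11) = 21

21


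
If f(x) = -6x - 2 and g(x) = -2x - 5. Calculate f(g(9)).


g(9) = -23
f(-23) = 136

136


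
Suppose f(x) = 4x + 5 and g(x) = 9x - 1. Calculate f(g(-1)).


g(-1) = -10
f(-10) = -35

-35


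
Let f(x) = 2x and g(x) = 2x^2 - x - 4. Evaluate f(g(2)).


g(2) = 2
f(2) = 4

4


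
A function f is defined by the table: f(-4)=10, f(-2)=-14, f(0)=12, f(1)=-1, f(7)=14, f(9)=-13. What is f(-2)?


Reading from the table at x = -2

-14


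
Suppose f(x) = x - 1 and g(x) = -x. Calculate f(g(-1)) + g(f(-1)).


f(g(-1)) = 0
g(f(-1)) = 2
Sum = 2

2


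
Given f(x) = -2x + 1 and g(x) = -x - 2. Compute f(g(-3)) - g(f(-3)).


f(g(-3)) = -1
g(f(-3)) = -9
Difference = 8

8


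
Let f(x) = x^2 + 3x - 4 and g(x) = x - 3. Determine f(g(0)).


g(0) = -3
f(-3) = 1*(-3)^2 + 3*(-3) - 4 = -4

-4


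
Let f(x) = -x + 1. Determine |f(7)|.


f(7) = -6
|-6| = 6

6


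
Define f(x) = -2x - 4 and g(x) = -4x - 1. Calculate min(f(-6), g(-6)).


f(-6) = 8
g(-6) = 23
min = 8

8


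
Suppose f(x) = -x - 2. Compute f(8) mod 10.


0


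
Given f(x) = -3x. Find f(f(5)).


f(5) = -15
f(-15) = 45

45


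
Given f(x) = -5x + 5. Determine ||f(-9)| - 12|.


38


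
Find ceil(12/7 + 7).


12/7 = 1.7143
1.7143 + 7 = 8.7143
ceil(8.7143) = 9

9


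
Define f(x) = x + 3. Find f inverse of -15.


Solve x + 3 = -15
x = (-15 - 3) / 1 = -18

-18


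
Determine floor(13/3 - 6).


13/3 = 4.3333
4.3333 - 6 = -1.6667
floor(-1.6667) = -2

-2


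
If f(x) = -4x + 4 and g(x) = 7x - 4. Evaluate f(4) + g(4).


f(4) = -12
g(4) = 24
Sum = 12

12


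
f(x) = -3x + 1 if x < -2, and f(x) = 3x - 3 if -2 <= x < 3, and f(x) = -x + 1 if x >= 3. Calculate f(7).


-6


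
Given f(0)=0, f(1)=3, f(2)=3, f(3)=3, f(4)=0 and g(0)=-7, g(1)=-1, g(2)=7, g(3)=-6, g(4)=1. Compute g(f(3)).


f(3) = 3
g(3) = -6

-6


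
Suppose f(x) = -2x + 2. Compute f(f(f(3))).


f(3) = -4
f(-4) = 10
f(10) = -18

-18


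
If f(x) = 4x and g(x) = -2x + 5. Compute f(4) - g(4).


f(4) = 16
g(4) = -3
Difference = 19

19


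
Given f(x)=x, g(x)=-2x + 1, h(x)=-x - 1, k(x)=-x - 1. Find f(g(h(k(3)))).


k(3) = -4
h(-4) = 3
g(3) = -5
f(-5) = -5

-5


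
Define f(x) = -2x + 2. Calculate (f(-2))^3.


f(-2) = 6
(6)^3 = 216

216


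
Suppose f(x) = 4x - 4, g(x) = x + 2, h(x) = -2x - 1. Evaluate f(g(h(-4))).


h(-4) = 7
g(7) = 9
f(9) = 32

32


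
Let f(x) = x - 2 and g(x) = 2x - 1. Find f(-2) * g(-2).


f(-2) = -4
g(-2) = -5
Product = 20

20


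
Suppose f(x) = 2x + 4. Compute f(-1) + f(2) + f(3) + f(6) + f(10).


60


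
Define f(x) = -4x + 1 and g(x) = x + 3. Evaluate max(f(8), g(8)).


f(8) = -31
g(8) = 11
max = 11

11


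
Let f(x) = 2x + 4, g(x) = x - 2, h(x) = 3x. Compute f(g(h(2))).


h(2) = 6
g(6) = 4
f(4) = 12

12


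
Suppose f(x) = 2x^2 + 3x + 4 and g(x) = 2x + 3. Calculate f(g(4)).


g(4) = 11
f(11) = 2*(11)^2 + 3*(11) + 4 = 279

279


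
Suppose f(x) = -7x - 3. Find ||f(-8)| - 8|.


f(-8) = 53
|53| = 53
|53 - 8| = 45

45


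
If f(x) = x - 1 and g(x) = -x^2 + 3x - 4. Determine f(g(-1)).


-9


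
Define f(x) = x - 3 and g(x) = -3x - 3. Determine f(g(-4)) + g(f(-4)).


f(g(-4)) = 6
g(f(-4)) = 18
Sum = 24

24


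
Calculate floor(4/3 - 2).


4/3 = 1.3333
1.3333 - 2 = -0.6667
floor(-0.6667) = -1

-1


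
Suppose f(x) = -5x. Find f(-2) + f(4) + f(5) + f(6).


f(-2) = 10
f(4) = -20
f(5) = -25
f(6) = -30
Sum = -65

-65


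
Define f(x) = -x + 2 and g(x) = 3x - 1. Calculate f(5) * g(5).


f(5) = -3
g(5) = 14
Product = -42

-42


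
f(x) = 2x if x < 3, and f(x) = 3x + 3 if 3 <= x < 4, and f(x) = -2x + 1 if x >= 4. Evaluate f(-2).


-2 satisfies x < 3
f(-2) = -4

-4


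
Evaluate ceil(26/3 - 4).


26/3 = 8.6667
8.6667 - 4 = 4.6667
ceil(4.6667) = 5

5


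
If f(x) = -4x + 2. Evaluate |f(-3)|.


14


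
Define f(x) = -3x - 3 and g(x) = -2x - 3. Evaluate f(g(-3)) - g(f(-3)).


f(g(-3)) = -12
g(f(-3)) = -15
Difference = 3

3


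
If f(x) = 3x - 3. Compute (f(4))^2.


f(4) = 9
(9)^2 = 81

81


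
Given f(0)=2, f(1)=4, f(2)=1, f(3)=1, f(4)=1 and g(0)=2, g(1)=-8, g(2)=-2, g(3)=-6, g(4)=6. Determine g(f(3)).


f(3) = 1
g(1) = -8

-8


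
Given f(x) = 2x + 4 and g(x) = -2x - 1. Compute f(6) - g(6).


f(6) = 16
g(6) = -13
Difference = 29

29


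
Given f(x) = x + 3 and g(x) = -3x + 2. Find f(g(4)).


g(4) = -10
f(-10) = -7

-7


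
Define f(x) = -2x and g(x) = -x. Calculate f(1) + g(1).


f(1) = -2
g(1) = -1
Sum = -3

-3


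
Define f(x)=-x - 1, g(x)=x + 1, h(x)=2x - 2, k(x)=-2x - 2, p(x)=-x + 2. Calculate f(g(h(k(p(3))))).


p(3) = -1
k(-1) = 0
h(0) = -2
g(-2) = -1
f(-1) = 0

0


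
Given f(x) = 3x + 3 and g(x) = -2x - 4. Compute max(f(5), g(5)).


18


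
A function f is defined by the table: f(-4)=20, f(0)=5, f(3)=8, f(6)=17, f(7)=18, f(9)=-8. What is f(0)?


Reading from the table at x = 0

5


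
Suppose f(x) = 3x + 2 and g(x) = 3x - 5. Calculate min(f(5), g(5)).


f(5) = 17
g(5) = 10
min = 10

10


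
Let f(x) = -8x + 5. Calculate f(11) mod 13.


f(11) = -83
-83 mod 13 = 8

8


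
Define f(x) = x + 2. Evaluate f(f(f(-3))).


f(-3) = -1
f(-1) = 1
f(1) = 3

3


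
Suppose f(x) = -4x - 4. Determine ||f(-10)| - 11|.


f(-10) = 36
|36| = 36
|36 - 11| = 25

25


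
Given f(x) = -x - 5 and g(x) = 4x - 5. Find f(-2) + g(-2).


f(-2) = -3
g(-2) = -13
Sum = -16

-16


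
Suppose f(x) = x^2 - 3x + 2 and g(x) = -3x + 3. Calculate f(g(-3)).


g(-3) = 12
f(12) = 1*(12)^2 - 3*(12) + 2 = 110

110


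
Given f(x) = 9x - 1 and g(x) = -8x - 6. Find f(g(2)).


g(2) = -22
f(-22) = -199

-199


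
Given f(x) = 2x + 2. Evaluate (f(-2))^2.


f(-2) = -2
(-2)^2 = 4

4


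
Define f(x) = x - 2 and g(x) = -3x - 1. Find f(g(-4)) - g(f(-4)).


f(g(-4)) = 9
g(f(-4)) = 17
Difference = -8

-8


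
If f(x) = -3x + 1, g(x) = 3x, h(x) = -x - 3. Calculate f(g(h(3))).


h(3) = -6
g(-6) = -18
f(-18) = 55

55


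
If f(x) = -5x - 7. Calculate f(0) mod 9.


f(0) = -7
-7 mod 9 = 2

2


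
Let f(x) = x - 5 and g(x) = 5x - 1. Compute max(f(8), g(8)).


39


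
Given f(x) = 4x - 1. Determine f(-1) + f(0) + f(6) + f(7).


f(-1) = -5
f(0) = -1
f(6) = 23
f(7) = 27
Sum = 44

44


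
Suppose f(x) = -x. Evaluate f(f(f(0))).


f(0) = 0
f(0) = 0
f(0) = 0

0


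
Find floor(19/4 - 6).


19/4 = 4.75
4.75 - 6 = -1.25
floor(-1.25) = -2

-2


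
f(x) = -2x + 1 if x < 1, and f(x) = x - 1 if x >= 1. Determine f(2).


2 satisfies x >= 1
f(2) = 1

1


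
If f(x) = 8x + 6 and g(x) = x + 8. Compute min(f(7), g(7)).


f(7) = 62
g(7) = 15
min = 15

15


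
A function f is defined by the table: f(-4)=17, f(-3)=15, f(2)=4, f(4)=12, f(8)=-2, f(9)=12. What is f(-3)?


Reading from the table at x = -3

15


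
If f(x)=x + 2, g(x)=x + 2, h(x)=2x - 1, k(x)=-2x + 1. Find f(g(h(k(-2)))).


k(-2) = 5
h(5) = 9
g(9) = 11
f(11) = 13

13


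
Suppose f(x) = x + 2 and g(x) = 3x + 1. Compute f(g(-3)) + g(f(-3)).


f(g(-3)) = -6
g(f(-3)) = -2
Sum = -8

-8


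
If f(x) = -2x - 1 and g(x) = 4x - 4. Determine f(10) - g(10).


f(10) = -21
g(10) = 36
Difference = -57

-57


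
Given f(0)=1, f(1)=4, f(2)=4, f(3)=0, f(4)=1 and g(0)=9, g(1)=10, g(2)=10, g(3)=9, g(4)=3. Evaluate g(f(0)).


f(0) = 1
g(1) = 10

10


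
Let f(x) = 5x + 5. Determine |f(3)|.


f(3) = 20
|20| = 20

20


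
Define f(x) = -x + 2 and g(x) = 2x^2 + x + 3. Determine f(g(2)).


g(2) = 13
f(13) = -11

-11


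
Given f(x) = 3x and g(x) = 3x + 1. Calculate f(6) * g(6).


f(6) = 18
g(6) = 19
Product = 342

342


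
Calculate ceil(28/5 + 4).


28/5 = 5.6
5.6 + 4 = 9.6
ceil(9.6) = 10

10


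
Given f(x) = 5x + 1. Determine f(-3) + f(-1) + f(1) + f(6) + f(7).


f(-3) = -14
f(-1) = -4
f(1) = 6
f(6) = 31
f(7) = 36
Sum = 55

55


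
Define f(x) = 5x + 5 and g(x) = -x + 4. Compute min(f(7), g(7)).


-3


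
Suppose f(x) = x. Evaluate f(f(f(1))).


1


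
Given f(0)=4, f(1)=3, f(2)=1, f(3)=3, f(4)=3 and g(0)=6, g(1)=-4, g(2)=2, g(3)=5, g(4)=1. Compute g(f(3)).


f(3) = 3
g(3) = 5

5


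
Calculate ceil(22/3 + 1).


22/3 = 7.3333
7.3333 + 1 = 8.3333
ceil(8.3333) = 9

9


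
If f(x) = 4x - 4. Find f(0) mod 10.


6


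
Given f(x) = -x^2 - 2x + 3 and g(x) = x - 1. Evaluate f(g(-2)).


g(-2) = -3
f(-3) = (-1)*(-3)^2 - 2*(-3) + 3 = 0

0


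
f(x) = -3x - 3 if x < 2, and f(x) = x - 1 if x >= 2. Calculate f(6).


6 satisfies x >= 2
f(6) = 5

5


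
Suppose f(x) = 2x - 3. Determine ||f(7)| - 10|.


1


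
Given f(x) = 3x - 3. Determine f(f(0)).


f(0) = -3
f(-3) = -12

-12


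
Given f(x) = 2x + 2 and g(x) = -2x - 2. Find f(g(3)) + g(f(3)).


f(g(3)) = -14
g(f(3)) = -18
Sum = -32

-32


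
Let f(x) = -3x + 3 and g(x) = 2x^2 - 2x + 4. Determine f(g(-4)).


g(-4) = 44
f(44) = -129

-129


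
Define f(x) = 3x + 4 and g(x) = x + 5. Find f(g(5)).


g(5) = 10
f(10) = 34

34


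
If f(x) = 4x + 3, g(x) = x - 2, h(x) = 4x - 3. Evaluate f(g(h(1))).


h(1) = 1
g(1) = -1
f(-1) = -1

-1


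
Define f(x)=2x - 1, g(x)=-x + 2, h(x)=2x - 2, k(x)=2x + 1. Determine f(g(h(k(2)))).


k(2) = 5
h(5) = 8
g(8) = -6
f(-6) = -13

-13


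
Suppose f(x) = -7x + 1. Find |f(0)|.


f(0) = 1
|1| = 1

1


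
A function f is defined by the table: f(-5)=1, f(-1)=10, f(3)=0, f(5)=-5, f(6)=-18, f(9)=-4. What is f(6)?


Reading from the table at x = 6

-18


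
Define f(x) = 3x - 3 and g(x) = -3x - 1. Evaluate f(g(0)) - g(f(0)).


-14


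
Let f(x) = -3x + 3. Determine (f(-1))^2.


f(-1) = 6
(6)^2 = 36

36


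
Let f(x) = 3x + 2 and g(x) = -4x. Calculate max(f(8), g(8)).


26


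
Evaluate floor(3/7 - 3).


3/7 = 0.4286
0.4286 - 3 = -2.5714
floor(-2.5714) = -3

-3


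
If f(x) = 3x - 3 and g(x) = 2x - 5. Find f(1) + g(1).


f(1) = 0
g(1) = -3
Sum = -3

-3


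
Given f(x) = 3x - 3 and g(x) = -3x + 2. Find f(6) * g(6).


f(6) = 15
g(6) = -16
Product = -240

-240


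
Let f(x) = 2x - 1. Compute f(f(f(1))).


f(1) = 1
f(1) = 1
f(1) = 1

1


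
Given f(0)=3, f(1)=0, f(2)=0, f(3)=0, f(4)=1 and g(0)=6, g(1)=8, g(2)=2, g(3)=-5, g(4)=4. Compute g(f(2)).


f(2) = 0
g(0) = 6

6


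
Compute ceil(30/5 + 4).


30/5 = 6
6 + 4 = 10
ceil(10) = 10

10


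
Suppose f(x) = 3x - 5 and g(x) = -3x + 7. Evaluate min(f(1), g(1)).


f(1) = -2
g(1) = 4
min = -2

-2


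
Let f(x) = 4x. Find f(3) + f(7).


40


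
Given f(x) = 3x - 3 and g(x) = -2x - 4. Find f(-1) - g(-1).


-4


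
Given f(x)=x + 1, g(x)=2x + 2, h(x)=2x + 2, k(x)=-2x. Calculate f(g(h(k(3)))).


k(3) = -6
h(-6) = -10
g(-10) = -18
f(-18) = -17

-17


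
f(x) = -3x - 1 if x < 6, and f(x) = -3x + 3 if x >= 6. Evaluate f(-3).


-3 satisfies x < 6
f(-3) = 8

8


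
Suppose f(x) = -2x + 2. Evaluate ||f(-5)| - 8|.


f(-5) = 12
|12| = 12
|12 - 8| = 4

4
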